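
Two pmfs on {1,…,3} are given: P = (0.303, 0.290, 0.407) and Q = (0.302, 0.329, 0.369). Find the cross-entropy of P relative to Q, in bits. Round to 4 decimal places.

1.5739 bits

H(P,Q) = −Σ p·log₂ q.
  −0.303·log₂(0.302) = 0.52340
  −0.290·log₂(0.329) = 0.46511
  −0.407·log₂(0.369) = 0.58539
H(P,Q) = 1.5739 bits.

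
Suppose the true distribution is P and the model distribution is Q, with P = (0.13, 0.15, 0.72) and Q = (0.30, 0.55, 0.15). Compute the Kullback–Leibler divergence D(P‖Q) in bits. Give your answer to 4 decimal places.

D(P‖Q) = Σ p·log₂(p/q).
  0.13·log₂(0.13/0.30) = -0.15684
  0.15·log₂(0.15/0.55) = -0.28117
  0.72·log₂(0.72/0.15) = 1.62938
D(P‖Q) = 1.1914 bits.

1.1914 bits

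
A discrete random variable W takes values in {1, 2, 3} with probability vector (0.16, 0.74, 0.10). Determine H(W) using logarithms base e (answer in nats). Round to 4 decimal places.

H(W) = −Σ p·ln p.
  −(0.16)·ln(0.16) = 0.29321
  −(0.74)·ln(0.74) = 0.22282
  −(0.10)·ln(0.10) = 0.23026
Sum: 0.29321 + 0.22282 + 0.23026 = 0.7463 nats.

0.7463 nats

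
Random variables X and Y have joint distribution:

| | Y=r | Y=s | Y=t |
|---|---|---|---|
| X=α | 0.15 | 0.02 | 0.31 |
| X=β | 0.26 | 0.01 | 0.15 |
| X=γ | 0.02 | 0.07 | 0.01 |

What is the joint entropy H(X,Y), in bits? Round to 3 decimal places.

H(X,Y) = −Σ p(x,y)·log₂ p(x,y) over all 9 cells.
  cell (α,r): −0.15·log₂0.15 = 0.4105
  cell (α,s): −0.02·log₂0.02 = 0.1129
  cell (α,t): −0.31·log₂0.31 = 0.5238
  cell (β,r): −0.26·log₂0.26 = 0.5053
  cell (β,s): −0.01·log₂0.01 = 0.0664
  cell (β,t): −0.15·log₂0.15 = 0.4105
  cell (γ,r): −0.02·log₂0.02 = 0.1129
  cell (γ,s): −0.07·log₂0.07 = 0.2686
  cell (γ,t): −0.01·log₂0.01 = 0.0664
Sum = 2.477 bits.

2.477 bits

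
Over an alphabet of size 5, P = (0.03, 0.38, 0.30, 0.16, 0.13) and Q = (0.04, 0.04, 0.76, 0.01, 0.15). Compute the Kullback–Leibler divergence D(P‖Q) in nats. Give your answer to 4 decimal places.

D(P‖Q) = Σ p·ln(p/q).
  0.03·ln(0.03/0.04) = -0.00863
  0.38·ln(0.38/0.04) = 0.85549
  0.30·ln(0.30/0.76) = -0.27886
  0.16·ln(0.16/0.01) = 0.44361
  0.13·ln(0.13/0.15) = -0.01860
D(P‖Q) = 0.9930 nats.

0.9930 nats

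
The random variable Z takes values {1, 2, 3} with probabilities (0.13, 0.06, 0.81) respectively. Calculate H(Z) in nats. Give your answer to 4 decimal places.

H(Z) = −Σ p·ln p.
  −(0.13)·ln(0.13) = 0.26523
  −(0.06)·ln(0.06) = 0.16880
  −(0.81)·ln(0.81) = 0.17068
Sum: 0.26523 + 0.16880 + 0.17068 = 0.6047 nats.

0.6047 nats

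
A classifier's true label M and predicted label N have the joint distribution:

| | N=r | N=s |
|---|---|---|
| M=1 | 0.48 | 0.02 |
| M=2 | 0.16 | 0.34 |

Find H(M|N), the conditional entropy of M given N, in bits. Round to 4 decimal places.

0.6307 bits

Marginals: p(M) = (0.5000, 0.5000), p(N) = (0.6400, 0.3600).
H(M|N) = Σ p(N) · H(M|N=·).
  N=r: p=0.6400, H(M|N=r) = 0.8113
  N=s: p=0.3600, H(M|N=s) = 0.3095
Weighted sum = 0.6307 bits.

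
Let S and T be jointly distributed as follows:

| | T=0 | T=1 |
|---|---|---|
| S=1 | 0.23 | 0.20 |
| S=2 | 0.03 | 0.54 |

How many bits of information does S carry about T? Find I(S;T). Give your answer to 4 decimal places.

Marginals: p(S) = (0.4300, 0.5700), p(T) = (0.2600, 0.7400).
I(S;T) = Σ p(x,y)·log₂[p(x,y)/(p(x)p(y))].
  (1,0): 0.23·log₂(2.0572) = 0.23936
  (1,1): 0.20·log₂(0.6285) = -0.13399
  (2,0): 0.03·log₂(0.2024) = -0.06914
  (2,1): 0.54·log₂(1.2802) = 0.19246
Sum = 0.2287 bits.

0.2287 bits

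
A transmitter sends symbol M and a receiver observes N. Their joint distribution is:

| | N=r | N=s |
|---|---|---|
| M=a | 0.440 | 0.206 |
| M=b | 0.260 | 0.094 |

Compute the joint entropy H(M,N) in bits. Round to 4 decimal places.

1.8166 bits

H(M,N) = −Σ p(x,y)·log₂ p(x,y) over all 4 cells.
  cell (a,r): −0.440·log₂0.440 = 0.52115
  cell (a,s): −0.206·log₂0.206 = 0.46953
  cell (b,r): −0.260·log₂0.260 = 0.50529
  cell (b,s): −0.094·log₂0.094 = 0.32065
Sum = 1.8166 bits.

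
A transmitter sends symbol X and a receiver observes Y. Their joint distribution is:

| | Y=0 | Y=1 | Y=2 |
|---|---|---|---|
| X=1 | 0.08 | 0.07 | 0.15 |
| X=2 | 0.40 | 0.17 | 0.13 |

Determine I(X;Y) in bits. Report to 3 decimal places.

0.081 bits

Marginals: p(X) = (0.3000, 0.7000), p(Y) = (0.4800, 0.2400, 0.2800).
I(X;Y) = H(X) + H(Y) − H(X,Y).
H(X) = 0.8813, H(Y) = 1.5166, H(X,Y) = 2.3166.
I(X;Y) = 0.8813 + 1.5166 − 2.3166 = 0.081 bits.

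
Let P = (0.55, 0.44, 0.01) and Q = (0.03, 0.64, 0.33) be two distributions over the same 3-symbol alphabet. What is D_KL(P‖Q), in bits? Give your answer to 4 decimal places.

2.0197 bits

D(P‖Q) = Σ p·log₂(p/q).
  0.55·log₂(0.55/0.03) = 2.30802
  0.44·log₂(0.44/0.64) = -0.23785
  0.01·log₂(0.01/0.33) = -0.05044
D(P‖Q) = 2.0197 bits.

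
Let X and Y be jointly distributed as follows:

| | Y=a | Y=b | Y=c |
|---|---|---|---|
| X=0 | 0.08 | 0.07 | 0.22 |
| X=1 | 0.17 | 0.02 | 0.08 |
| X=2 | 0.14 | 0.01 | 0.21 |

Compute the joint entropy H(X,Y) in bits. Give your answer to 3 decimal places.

H(X,Y) = −Σ p(x,y)·log₂ p(x,y) over all 9 cells.
  cell (0,a): −0.08·log₂0.08 = 0.2915
  cell (0,b): −0.07·log₂0.07 = 0.2686
  cell (0,c): −0.22·log₂0.22 = 0.4806
  cell (1,a): −0.17·log₂0.17 = 0.4346
  cell (1,b): −0.02·log₂0.02 = 0.1129
  cell (1,c): −0.08·log₂0.08 = 0.2915
  cell (2,a): −0.14·log₂0.14 = 0.3971
  cell (2,b): −0.01·log₂0.01 = 0.0664
  cell (2,c): −0.21·log₂0.21 = 0.4728
Sum = 2.816 bits.

2.816 bits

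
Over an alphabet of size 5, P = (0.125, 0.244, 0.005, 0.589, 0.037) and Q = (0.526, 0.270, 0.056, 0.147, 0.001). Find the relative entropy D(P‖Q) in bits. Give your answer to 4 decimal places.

D(P‖Q) = Σ p·log₂(p/q).
  0.125·log₂(0.125/0.526) = -0.25914
  0.244·log₂(0.244/0.270) = -0.03564
  0.005·log₂(0.005/0.056) = -0.01743
  0.589·log₂(0.589/0.147) = 1.17944
  0.037·log₂(0.037/0.001) = 0.19275
D(P‖Q) = 1.0600 bits.

1.0600 bits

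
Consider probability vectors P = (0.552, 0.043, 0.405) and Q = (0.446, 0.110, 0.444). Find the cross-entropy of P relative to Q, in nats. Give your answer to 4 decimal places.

0.8694 nats

H(P,Q) = −Σ p·ln q.
  −0.552·ln(0.446) = 0.44570
  −0.043·ln(0.110) = 0.09491
  −0.405·ln(0.444) = 0.32883
H(P,Q) = 0.8694 nats.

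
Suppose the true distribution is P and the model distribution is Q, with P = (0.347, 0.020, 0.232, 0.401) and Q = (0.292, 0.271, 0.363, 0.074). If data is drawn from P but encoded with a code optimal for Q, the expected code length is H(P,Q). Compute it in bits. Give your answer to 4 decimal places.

2.4994 bits

H(P,Q) = −Σ p·log₂ q.
  −0.347·log₂(0.292) = 0.61626
  −0.020·log₂(0.271) = 0.03767
  −0.232·log₂(0.363) = 0.33917
  −0.401·log₂(0.074) = 1.50629
H(P,Q) = 2.4994 bits.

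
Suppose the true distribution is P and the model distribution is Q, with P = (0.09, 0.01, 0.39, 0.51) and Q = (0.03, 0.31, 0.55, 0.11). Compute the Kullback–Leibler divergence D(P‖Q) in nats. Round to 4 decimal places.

D(P‖Q) = Σ p·ln(p/q).
  0.09·ln(0.09/0.03) = 0.09888
  0.01·ln(0.01/0.31) = -0.03434
  0.39·ln(0.39/0.55) = -0.13407
  0.51·ln(0.51/0.11) = 0.78230
D(P‖Q) = 0.7128 nats.

0.7128 nats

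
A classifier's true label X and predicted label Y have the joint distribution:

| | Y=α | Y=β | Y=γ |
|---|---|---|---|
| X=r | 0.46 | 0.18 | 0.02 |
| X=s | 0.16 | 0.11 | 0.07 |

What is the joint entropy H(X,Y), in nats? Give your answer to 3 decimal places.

H(X,Y) = −Σ p(x,y)·ln p(x,y) over all 6 cells.
  cell (r,α): −0.46·ln0.46 = 0.3572
  cell (r,β): −0.18·ln0.18 = 0.3087
  cell (r,γ): −0.02·ln0.02 = 0.0782
  cell (s,α): −0.16·ln0.16 = 0.2932
  cell (s,β): −0.11·ln0.11 = 0.2428
  cell (s,γ): −0.07·ln0.07 = 0.1861
Sum = 1.466 nats.

1.466 nats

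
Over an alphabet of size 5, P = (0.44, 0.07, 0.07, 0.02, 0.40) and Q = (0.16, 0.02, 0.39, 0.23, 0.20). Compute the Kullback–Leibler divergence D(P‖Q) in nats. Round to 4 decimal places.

0.6410 nats

D(P‖Q) = Σ p·ln(p/q).
  0.44·ln(0.44/0.16) = 0.44510
  0.07·ln(0.07/0.02) = 0.08769
  0.07·ln(0.07/0.39) = -0.12024
  0.02·ln(0.02/0.23) = -0.04885
  0.40·ln(0.40/0.20) = 0.27726
D(P‖Q) = 0.6410 nats.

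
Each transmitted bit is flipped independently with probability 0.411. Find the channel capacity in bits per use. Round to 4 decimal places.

0.0230 bits

Binary symmetric channel: C = 1 − h₂(ε) where h₂ is the binary entropy function.
h₂(0.411) = −0.411·log₂0.411 − 0.589·log₂0.589 = 0.9770.
C = 1 − 0.9770 = 0.0230 bits per channel use.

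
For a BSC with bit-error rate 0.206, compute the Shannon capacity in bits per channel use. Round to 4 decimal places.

Binary symmetric channel: C = 1 − h₂(ε) where h₂ is the binary entropy function.
h₂(0.206) = −0.206·log₂0.206 − 0.794·log₂0.794 = 0.7338.
C = 1 − 0.7338 = 0.2662 bits per channel use.

0.2662 bits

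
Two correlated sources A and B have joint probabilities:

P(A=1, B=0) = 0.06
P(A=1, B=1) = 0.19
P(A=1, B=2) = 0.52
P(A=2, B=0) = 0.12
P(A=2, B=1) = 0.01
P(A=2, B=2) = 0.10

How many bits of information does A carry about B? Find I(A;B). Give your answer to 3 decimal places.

0.160 bits

Marginals: p(A) = (0.7700, 0.2300), p(B) = (0.1800, 0.2000, 0.6200).
I(A;B) = Σ p(x,y)·log₂[p(x,y)/(p(x)p(y))].
  (1,0): 0.06·log₂(0.4329) = -0.0725
  (1,1): 0.19·log₂(1.2338) = 0.0576
  (1,2): 0.52·log₂(1.0892) = 0.0641
  (2,0): 0.12·log₂(2.8986) = 0.1842
  (2,1): 0.01·log₂(0.2174) = -0.0220
  (2,2): 0.10·log₂(0.7013) = -0.0512
Sum = 0.160 bits.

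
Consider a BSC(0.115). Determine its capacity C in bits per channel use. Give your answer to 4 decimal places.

0.4852 bits

Binary symmetric channel: C = 1 − h₂(ε) where h₂ is the binary entropy function.
h₂(0.115) = −0.115·log₂0.115 − 0.885·log₂0.885 = 0.5148.
C = 1 − 0.5148 = 0.4852 bits per channel use.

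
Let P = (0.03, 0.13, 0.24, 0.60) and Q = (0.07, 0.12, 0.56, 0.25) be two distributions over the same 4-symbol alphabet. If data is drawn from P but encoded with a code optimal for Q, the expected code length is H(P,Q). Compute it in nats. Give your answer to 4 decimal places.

1.3263 nats

H(P,Q) = −Σ p·ln q.
  −0.03·ln(0.07) = 0.07978
  −0.13·ln(0.12) = 0.27563
  −0.24·ln(0.56) = 0.13916
  −0.60·ln(0.25) = 0.83178
H(P,Q) = 1.3263 nats.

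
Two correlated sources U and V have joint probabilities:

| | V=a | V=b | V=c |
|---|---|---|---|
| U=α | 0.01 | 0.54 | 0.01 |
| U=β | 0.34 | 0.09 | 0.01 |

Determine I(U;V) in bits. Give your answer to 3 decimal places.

Marginals: p(U) = (0.5600, 0.4400), p(V) = (0.3500, 0.6300, 0.0200).
I(U;V) = Σ p(x,y)·log₂[p(x,y)/(p(x)p(y))].
  (α,a): 0.01·log₂(0.0510) = -0.0429
  (α,b): 0.54·log₂(1.5306) = 0.3316
  (α,c): 0.01·log₂(0.8929) = -0.0016
  (β,a): 0.34·log₂(2.2078) = 0.3885
  (β,b): 0.09·log₂(0.3247) = -0.1461
  (β,c): 0.01·log₂(1.1364) = 0.0018
Sum = 0.531 bits.

0.531 bits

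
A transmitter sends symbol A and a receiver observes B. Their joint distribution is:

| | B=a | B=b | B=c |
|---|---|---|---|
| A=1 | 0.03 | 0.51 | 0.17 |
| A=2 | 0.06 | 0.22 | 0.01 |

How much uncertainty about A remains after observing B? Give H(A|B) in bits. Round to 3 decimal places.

Chain rule: H(A|B) = H(A,B) − H(B).
Marginals: p(A) = (0.7100, 0.2900), p(B) = (0.0900, 0.7300, 0.1800).
H(A,B) = 1.8723 bits; H(B) = 1.0894 bits.
H(A|B) = 1.8723 − 1.0894 = 0.783 bits.

0.783 bits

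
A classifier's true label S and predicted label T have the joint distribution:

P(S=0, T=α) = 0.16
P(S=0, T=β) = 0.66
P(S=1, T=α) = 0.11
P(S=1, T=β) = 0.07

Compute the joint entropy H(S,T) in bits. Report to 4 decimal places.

H(S,T) = −Σ p(x,y)·log₂ p(x,y) over all 4 cells.
  cell (0,α): −0.16·log₂0.16 = 0.42302
  cell (0,β): −0.66·log₂0.66 = 0.39564
  cell (1,α): −0.11·log₂0.11 = 0.35029
  cell (1,β): −0.07·log₂0.07 = 0.26856
Sum = 1.4375 bits.

1.4375 bits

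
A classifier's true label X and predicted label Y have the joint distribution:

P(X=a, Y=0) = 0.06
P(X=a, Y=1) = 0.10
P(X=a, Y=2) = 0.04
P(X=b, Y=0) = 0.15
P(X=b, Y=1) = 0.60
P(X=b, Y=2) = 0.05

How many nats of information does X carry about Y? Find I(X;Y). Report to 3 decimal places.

Marginals: p(X) = (0.2000, 0.8000), p(Y) = (0.2100, 0.7000, 0.0900).
I(X;Y) = H(X) + H(Y) − H(X,Y).
H(X) = 0.5004, H(Y) = 0.7941, H(X,Y) = 1.2687.
I(X;Y) = 0.5004 + 0.7941 − 1.2687 = 0.026 nats.

0.026 nats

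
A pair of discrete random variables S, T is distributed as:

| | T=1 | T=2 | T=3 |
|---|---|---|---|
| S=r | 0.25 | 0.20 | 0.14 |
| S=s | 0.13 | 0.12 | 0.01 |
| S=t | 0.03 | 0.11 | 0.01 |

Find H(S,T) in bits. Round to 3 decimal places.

H(S,T) = −Σ p(x,y)·log₂ p(x,y) over all 9 cells.
  cell (r,1): −0.25·log₂0.25 = 0.5000
  cell (r,2): −0.20·log₂0.20 = 0.4644
  cell (r,3): −0.14·log₂0.14 = 0.3971
  cell (s,1): −0.13·log₂0.13 = 0.3826
  cell (s,2): −0.12·log₂0.12 = 0.3671
  cell (s,3): −0.01·log₂0.01 = 0.0664
  cell (t,1): −0.03·log₂0.03 = 0.1518
  cell (t,2): −0.11·log₂0.11 = 0.3503
  cell (t,3): −0.01·log₂0.01 = 0.0664
Sum = 2.746 bits.

2.746 bits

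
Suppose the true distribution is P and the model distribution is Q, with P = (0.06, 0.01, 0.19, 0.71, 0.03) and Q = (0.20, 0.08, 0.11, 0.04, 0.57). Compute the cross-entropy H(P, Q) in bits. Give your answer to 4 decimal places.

4.1023 bits

H(P,Q) = −Σ p·log₂ q.
  −0.06·log₂(0.20) = 0.13932
  −0.01·log₂(0.08) = 0.03644
  −0.19·log₂(0.11) = 0.60504
  −0.71·log₂(0.04) = 3.29714
  −0.03·log₂(0.57) = 0.02433
H(P,Q) = 4.1023 bits.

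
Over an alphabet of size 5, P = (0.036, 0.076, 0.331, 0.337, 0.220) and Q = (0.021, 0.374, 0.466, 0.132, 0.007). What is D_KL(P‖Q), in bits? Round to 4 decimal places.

1.2399 bits

D(P‖Q) = Σ p·log₂(p/q).
  0.036·log₂(0.036/0.021) = 0.02799
  0.076·log₂(0.076/0.374) = -0.17472
  0.331·log₂(0.331/0.466) = -0.16335
  0.337·log₂(0.337/0.132) = 0.45569
  0.220·log₂(0.220/0.007) = 1.09428
D(P‖Q) = 1.2399 bits.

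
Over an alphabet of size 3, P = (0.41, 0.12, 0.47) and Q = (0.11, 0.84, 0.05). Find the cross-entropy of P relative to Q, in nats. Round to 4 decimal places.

2.3339 nats

H(P,Q) = −Σ p·ln q.
  −0.41·ln(0.11) = 0.90498
  −0.12·ln(0.84) = 0.02092
  −0.47·ln(0.05) = 1.40799
H(P,Q) = 2.3339 nats.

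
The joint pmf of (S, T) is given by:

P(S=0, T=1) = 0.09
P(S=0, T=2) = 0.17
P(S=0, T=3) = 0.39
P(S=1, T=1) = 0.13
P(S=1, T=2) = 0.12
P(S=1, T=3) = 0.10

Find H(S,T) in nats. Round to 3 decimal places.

H(S,T) = −Σ p(x,y)·ln p(x,y) over all 6 cells.
  cell (0,1): −0.09·ln0.09 = 0.2167
  cell (0,2): −0.17·ln0.17 = 0.3012
  cell (0,3): −0.39·ln0.39 = 0.3672
  cell (1,1): −0.13·ln0.13 = 0.2652
  cell (1,2): −0.12·ln0.12 = 0.2544
  cell (1,3): −0.10·ln0.10 = 0.2303
Sum = 1.635 nats.

1.635 nats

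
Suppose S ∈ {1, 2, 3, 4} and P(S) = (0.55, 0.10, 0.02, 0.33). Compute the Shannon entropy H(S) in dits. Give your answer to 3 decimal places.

H(S) = −Σ p·log₁₀ p.
  −(0.55)·log₁₀(0.55) = 0.1428
  −(0.10)·log₁₀(0.10) = 0.1000
  −(0.02)·log₁₀(0.02) = 0.0340
  −(0.33)·log₁₀(0.33) = 0.1589
Sum: 0.1428 + 0.1000 + 0.0340 + 0.1589 = 0.436 dits.

0.436 dits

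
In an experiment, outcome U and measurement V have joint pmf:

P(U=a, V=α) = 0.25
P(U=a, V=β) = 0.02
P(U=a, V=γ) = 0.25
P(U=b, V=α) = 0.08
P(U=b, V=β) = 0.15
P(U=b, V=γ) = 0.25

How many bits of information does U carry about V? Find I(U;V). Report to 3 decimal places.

Marginals: p(U) = (0.5200, 0.4800), p(V) = (0.3300, 0.1700, 0.5000).
I(U;V) = Σ p(x,y)·log₂[p(x,y)/(p(x)p(y))].
  (a,α): 0.25·log₂(1.4569) = 0.1357
  (a,β): 0.02·log₂(0.2262) = -0.0429
  (a,γ): 0.25·log₂(0.9615) = -0.0141
  (b,α): 0.08·log₂(0.5051) = -0.0788
  (b,β): 0.15·log₂(1.8382) = 0.1317
  (b,γ): 0.25·log₂(1.0417) = 0.0147
Sum = 0.146 bits.

0.146 bits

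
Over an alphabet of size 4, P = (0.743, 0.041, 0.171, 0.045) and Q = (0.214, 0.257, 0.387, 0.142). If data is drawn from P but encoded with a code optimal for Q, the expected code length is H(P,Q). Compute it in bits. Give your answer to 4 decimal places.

2.0940 bits

H(P,Q) = −Σ p·log₂ q.
  −0.743·log₂(0.214) = 1.65267
  −0.041·log₂(0.257) = 0.08037
  −0.171·log₂(0.387) = 0.23420
  −0.045·log₂(0.142) = 0.12672
H(P,Q) = 2.0940 bits.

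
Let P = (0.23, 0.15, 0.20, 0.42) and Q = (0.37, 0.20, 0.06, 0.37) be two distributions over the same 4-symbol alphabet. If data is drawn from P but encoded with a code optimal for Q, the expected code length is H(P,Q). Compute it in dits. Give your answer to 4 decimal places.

H(P,Q) = −Σ p·log₁₀ q.
  −0.23·log₁₀(0.37) = 0.09931
  −0.15·log₁₀(0.20) = 0.10485
  −0.20·log₁₀(0.06) = 0.24437
  −0.42·log₁₀(0.37) = 0.18136
H(P,Q) = 0.6299 dits.

0.6299 dits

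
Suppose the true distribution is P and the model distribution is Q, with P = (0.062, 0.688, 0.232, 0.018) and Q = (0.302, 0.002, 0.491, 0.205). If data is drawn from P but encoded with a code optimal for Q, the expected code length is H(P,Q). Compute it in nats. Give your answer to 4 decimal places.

4.5434 nats

H(P,Q) = −Σ p·ln q.
  −0.062·ln(0.302) = 0.07423
  −0.688·ln(0.002) = 4.27565
  −0.232·ln(0.491) = 0.16502
  −0.018·ln(0.205) = 0.02853
H(P,Q) = 4.5434 nats.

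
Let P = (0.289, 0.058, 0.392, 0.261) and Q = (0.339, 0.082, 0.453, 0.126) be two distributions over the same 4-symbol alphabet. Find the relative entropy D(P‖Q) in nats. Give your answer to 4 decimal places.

D(P‖Q) = Σ p·ln(p/q).
  0.289·ln(0.289/0.339) = -0.04612
  0.058·ln(0.058/0.082) = -0.02008
  0.392·ln(0.392/0.453) = -0.05670
  0.261·ln(0.261/0.126) = 0.19007
D(P‖Q) = 0.0672 nats.

0.0672 nats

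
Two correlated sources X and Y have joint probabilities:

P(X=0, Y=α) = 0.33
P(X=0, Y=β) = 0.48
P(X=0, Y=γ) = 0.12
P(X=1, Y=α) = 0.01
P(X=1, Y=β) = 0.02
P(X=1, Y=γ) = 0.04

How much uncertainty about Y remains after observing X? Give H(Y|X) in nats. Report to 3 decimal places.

Marginals: p(X) = (0.9300, 0.0700), p(Y) = (0.3400, 0.5000, 0.1600).
H(Y|X) = Σ p(X) · H(Y|X=·).
  X=0: p=0.9300, H(Y|X=0) = 0.9732
  X=1: p=0.0700, H(Y|X=1) = 0.9557
Weighted sum = 0.972 nats.

0.972 nats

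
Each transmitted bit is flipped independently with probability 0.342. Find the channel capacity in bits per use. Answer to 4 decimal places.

0.0733 bits

Binary symmetric channel: C = 1 − h₂(ε) where h₂ is the binary entropy function.
h₂(0.342) = −0.342·log₂0.342 − 0.658·log₂0.658 = 0.9267.
C = 1 − 0.9267 = 0.0733 bits per channel use.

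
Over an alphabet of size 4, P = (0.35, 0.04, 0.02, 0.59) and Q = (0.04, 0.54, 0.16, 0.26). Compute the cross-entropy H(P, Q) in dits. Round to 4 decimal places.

H(P,Q) = −Σ p·log₁₀ q.
  −0.35·log₁₀(0.04) = 0.48928
  −0.04·log₁₀(0.54) = 0.01070
  −0.02·log₁₀(0.16) = 0.01592
  −0.59·log₁₀(0.26) = 0.34517
H(P,Q) = 0.8611 dits.

0.8611 dits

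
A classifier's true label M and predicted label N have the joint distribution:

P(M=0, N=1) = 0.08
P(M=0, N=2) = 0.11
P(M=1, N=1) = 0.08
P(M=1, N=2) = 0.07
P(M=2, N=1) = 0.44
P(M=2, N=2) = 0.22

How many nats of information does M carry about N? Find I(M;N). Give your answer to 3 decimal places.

0.020 nats

Marginals: p(M) = (0.1900, 0.1500, 0.6600), p(N) = (0.6000, 0.4000).
I(M;N) = H(M) + H(N) − H(M,N).
H(M) = 0.8743, H(N) = 0.6730, H(M,N) = 1.5274.
I(M;N) = 0.8743 + 0.6730 − 1.5274 = 0.020 nats.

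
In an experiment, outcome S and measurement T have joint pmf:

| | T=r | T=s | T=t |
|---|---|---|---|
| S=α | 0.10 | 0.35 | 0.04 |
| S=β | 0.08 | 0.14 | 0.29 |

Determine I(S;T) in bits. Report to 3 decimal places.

0.223 bits

Marginals: p(S) = (0.4900, 0.5100), p(T) = (0.1800, 0.4900, 0.3300).
I(S;T) = H(S) + H(T) − H(S,T).
H(S) = 0.9997, H(T) = 1.4774, H(S,T) = 2.2546.
I(S;T) = 0.9997 + 1.4774 − 2.2546 = 0.223 bits.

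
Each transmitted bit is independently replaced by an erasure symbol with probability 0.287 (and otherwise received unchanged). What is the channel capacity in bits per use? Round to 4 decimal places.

0.7130 bits

Binary erasure channel: capacity C = 1 − ε.
C = 1 − 0.287 = 0.7130 bits per channel use.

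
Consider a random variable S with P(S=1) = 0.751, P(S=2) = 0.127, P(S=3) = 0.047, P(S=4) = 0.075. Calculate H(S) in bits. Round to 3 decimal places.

1.176 bits

H(S) = −Σ p·log₂ p.
  −(0.751)·log₂(0.751) = 0.3102
  −(0.127)·log₂(0.127) = 0.3781
  −(0.047)·log₂(0.047) = 0.2073
  −(0.075)·log₂(0.075) = 0.2803
Sum: 0.3102 + 0.3781 + 0.2073 + 0.2803 = 1.176 bits.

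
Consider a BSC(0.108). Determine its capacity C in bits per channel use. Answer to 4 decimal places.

Binary symmetric channel: C = 1 − h₂(ε) where h₂ is the binary entropy function.
h₂(0.108) = −0.108·log₂0.108 − 0.892·log₂0.892 = 0.4939.
C = 1 − 0.4939 = 0.5061 bits per channel use.

0.5061 bits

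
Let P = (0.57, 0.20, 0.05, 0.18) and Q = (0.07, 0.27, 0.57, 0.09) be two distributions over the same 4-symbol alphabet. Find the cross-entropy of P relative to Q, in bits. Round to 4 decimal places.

H(P,Q) = −Σ p·log₂ q.
  −0.57·log₂(0.07) = 2.18681
  −0.20·log₂(0.27) = 0.37779
  −0.05·log₂(0.57) = 0.04055
  −0.18·log₂(0.09) = 0.62531
H(P,Q) = 3.2305 bits.

3.2305 bits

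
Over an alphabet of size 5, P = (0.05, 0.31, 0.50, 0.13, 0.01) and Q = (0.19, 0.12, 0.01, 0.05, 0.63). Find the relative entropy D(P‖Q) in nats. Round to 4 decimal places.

2.2663 nats

D(P‖Q) = Σ p·ln(p/q).
  0.05·ln(0.05/0.19) = -0.06675
  0.31·ln(0.31/0.12) = 0.29421
  0.50·ln(0.50/0.01) = 1.95601
  0.13·ln(0.13/0.05) = 0.12422
  0.01·ln(0.01/0.63) = -0.04143
D(P‖Q) = 2.2663 nats.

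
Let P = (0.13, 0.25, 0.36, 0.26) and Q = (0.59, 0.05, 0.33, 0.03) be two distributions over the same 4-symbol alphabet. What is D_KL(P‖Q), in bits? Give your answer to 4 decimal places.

1.1520 bits

D(P‖Q) = Σ p·log₂(p/q).
  0.13·log₂(0.13/0.59) = -0.28369
  0.25·log₂(0.25/0.05) = 0.58048
  0.36·log₂(0.36/0.33) = 0.04519
  0.26·log₂(0.26/0.03) = 0.81002
D(P‖Q) = 1.1520 bits.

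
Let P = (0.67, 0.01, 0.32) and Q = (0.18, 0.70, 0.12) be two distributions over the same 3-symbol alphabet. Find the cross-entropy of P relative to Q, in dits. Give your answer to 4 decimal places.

H(P,Q) = −Σ p·log₁₀ q.
  −0.67·log₁₀(0.18) = 0.49897
  −0.01·log₁₀(0.70) = 0.00155
  −0.32·log₁₀(0.12) = 0.29466
H(P,Q) = 0.7952 dits.

0.7952 dits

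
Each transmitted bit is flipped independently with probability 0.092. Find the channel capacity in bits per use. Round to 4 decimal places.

0.5569 bits

Binary symmetric channel: C = 1 − h₂(ε) where h₂ is the binary entropy function.
h₂(0.092) = −0.092·log₂0.092 − 0.908·log₂0.908 = 0.4431.
C = 1 − 0.4431 = 0.5569 bits per channel use.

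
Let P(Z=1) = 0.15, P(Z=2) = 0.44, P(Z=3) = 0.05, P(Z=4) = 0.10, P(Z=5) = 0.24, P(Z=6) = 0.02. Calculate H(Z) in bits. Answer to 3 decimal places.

2.087 bits

H(Z) = −Σ p·log₂ p.
  −(0.15)·log₂(0.15) = 0.4105
  −(0.44)·log₂(0.44) = 0.5211
  −(0.05)·log₂(0.05) = 0.2161
  −(0.10)·log₂(0.10) = 0.3322
  −(0.24)·log₂(0.24) = 0.4941
  −(0.02)·log₂(0.02) = 0.1129
Sum: 0.4105 + 0.5211 + 0.2161 + 0.3322 + 0.4941 + 0.1129 = 2.087 bits.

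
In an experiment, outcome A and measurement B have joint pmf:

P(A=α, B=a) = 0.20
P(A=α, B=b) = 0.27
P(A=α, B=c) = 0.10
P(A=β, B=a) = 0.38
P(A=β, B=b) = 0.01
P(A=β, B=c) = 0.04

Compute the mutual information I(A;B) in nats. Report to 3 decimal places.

0.183 nats

Marginals: p(A) = (0.5700, 0.4300), p(B) = (0.5800, 0.2800, 0.1400).
I(A;B) = H(A) + H(B) − H(A,B).
H(A) = 0.6833, H(B) = 0.9476, H(A,B) = 1.4482.
I(A;B) = 0.6833 + 0.9476 − 1.4482 = 0.183 nats.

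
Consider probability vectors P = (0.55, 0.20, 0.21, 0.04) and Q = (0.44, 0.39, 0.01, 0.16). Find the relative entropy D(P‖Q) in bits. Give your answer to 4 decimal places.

D(P‖Q) = Σ p·log₂(p/q).
  0.55·log₂(0.55/0.44) = 0.17706
  0.20·log₂(0.20/0.39) = -0.19269
  0.21·log₂(0.21/0.01) = 0.92239
  0.04·log₂(0.04/0.16) = -0.08000
D(P‖Q) = 0.8268 bits.

0.8268 bits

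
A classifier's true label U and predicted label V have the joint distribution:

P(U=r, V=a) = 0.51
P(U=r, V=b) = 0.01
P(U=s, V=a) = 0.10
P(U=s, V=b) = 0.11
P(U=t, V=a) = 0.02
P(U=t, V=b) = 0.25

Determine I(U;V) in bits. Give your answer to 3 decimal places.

0.567 bits

Marginals: p(U) = (0.5200, 0.2100, 0.2700), p(V) = (0.6300, 0.3700).
I(U;V) = Σ p(x,y)·log₂[p(x,y)/(p(x)p(y))].
  (r,a): 0.51·log₂(1.5568) = 0.3257
  (r,b): 0.01·log₂(0.0520) = -0.0427
  (s,a): 0.10·log₂(0.7559) = -0.0404
  (s,b): 0.11·log₂(1.4157) = 0.0552
  (t,a): 0.02·log₂(0.1176) = -0.0618
  (t,b): 0.25·log₂(2.5025) = 0.3308
Sum = 0.567 bits.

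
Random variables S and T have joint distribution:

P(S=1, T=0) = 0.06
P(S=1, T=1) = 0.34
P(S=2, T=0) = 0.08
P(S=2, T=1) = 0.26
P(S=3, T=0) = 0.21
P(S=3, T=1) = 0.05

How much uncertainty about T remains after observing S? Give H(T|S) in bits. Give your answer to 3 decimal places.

0.695 bits

Marginals: p(S) = (0.4000, 0.3400, 0.2600), p(T) = (0.3500, 0.6500).
H(T|S) = Σ p(S) · H(T|S=·).
  S=1: p=0.4000, H(T|S=1) = 0.6098
  S=2: p=0.3400, H(T|S=2) = 0.7871
  S=3: p=0.2600, H(T|S=3) = 0.7063
Weighted sum = 0.695 bits.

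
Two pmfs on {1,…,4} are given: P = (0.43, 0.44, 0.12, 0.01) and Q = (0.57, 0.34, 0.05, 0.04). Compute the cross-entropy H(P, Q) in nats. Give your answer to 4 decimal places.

1.1081 nats

H(P,Q) = −Σ p·ln q.
  −0.43·ln(0.57) = 0.24171
  −0.44·ln(0.34) = 0.47468
  −0.12·ln(0.05) = 0.35949
  −0.01·ln(0.04) = 0.03219
H(P,Q) = 1.1081 nats.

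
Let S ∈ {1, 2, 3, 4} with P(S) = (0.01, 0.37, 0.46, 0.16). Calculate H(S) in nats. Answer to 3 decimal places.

H(S) = −Σ p·ln p.
  −(0.01)·ln(0.01) = 0.0461
  −(0.37)·ln(0.37) = 0.3679
  −(0.46)·ln(0.46) = 0.3572
  −(0.16)·ln(0.16) = 0.2932
Sum: 0.0461 + 0.3679 + 0.3572 + 0.2932 = 1.064 nats.

1.064 nats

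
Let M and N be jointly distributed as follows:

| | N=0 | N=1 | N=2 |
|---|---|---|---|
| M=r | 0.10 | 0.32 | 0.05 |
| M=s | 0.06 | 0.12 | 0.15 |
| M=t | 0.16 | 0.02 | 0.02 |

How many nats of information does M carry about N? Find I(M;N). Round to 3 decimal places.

0.195 nats

Marginals: p(M) = (0.4700, 0.3300, 0.2000), p(N) = (0.3200, 0.4600, 0.2200).
I(M;N) = H(M) + H(N) − H(M,N).
H(M) = 1.0426, H(N) = 1.0549, H(M,N) = 1.9022.
I(M;N) = 1.0426 + 1.0549 − 1.9022 = 0.195 nats.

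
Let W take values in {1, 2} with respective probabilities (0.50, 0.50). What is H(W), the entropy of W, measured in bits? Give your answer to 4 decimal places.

H(W) = −Σ p·log₂ p.
  −(0.50)·log₂(0.50) = 0.50000
  −(0.50)·log₂(0.50) = 0.50000
Sum: 0.50000 + 0.50000 = 1.0000 bits.

1.0000 bits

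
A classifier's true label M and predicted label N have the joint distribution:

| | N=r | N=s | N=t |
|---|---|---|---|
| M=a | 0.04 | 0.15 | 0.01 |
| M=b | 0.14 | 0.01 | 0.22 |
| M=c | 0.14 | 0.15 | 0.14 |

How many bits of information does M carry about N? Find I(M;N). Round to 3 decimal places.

0.288 bits

Marginals: p(M) = (0.2000, 0.3700, 0.4300), p(N) = (0.3200, 0.3100, 0.3700).
I(M;N) = Σ p(x,y)·log₂[p(x,y)/(p(x)p(y))].
  (a,r): 0.04·log₂(0.6250) = -0.0271
  (a,s): 0.15·log₂(2.4194) = 0.1912
  (a,t): 0.01·log₂(0.1351) = -0.0289
  (b,r): 0.14·log₂(1.1824) = 0.0338
  (b,s): 0.01·log₂(0.0872) = -0.0352
  (b,t): 0.22·log₂(1.6070) = 0.1506
  (c,r): 0.14·log₂(1.0174) = 0.0035
  (c,s): 0.15·log₂(1.1253) = 0.0255
  (c,t): 0.14·log₂(0.8799) = -0.0258
Sum = 0.288 bits.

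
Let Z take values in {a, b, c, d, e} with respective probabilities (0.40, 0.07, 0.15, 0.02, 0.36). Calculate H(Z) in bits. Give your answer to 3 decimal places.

H(Z) = −Σ p·log₂ p.
  −(0.40)·log₂(0.40) = 0.5288
  −(0.07)·log₂(0.07) = 0.2686
  −(0.15)·log₂(0.15) = 0.4105
  −(0.02)·log₂(0.02) = 0.1129
  −(0.36)·log₂(0.36) = 0.5306
Sum: 0.5288 + 0.2686 + 0.4105 + 0.1129 + 0.5306 = 1.851 bits.

1.851 bits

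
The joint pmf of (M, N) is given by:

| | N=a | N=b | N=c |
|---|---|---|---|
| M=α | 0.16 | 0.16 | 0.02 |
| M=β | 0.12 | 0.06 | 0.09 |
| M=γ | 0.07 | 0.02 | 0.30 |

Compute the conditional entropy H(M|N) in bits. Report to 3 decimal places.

1.233 bits

Chain rule: H(M|N) = H(M,N) − H(N).
Marginals: p(M) = (0.3400, 0.2700, 0.3900), p(N) = (0.3500, 0.2400, 0.4100).
H(M,N) = 2.7847 bits; H(N) = 1.5516 bits.
H(M|N) = 2.7847 − 1.5516 = 1.233 bits.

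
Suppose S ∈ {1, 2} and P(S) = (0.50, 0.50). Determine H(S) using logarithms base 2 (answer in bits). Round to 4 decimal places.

1.0000 bits

H(S) = −Σ p·log₂ p.
  −(0.50)·log₂(0.50) = 0.50000
  −(0.50)·log₂(0.50) = 0.50000
Sum: 0.50000 + 0.50000 = 1.0000 bits.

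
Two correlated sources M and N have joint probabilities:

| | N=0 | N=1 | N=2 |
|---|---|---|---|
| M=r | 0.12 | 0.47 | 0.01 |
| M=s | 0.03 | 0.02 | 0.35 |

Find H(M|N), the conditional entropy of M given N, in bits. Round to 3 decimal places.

0.295 bits

Marginals: p(M) = (0.6000, 0.4000), p(N) = (0.1500, 0.4900, 0.3600).
H(M|N) = Σ p(N) · H(M|N=·).
  N=0: p=0.1500, H(M|N=0) = 0.7219
  N=1: p=0.4900, H(M|N=1) = 0.2460
  N=2: p=0.3600, H(M|N=2) = 0.1831
Weighted sum = 0.295 bits.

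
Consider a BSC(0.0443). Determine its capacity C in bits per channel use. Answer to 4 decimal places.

Binary symmetric channel: C = 1 − h₂(ε) where h₂ is the binary entropy function.
h₂(0.0443) = −0.0443·log₂0.0443 − 0.9557·log₂0.9557 = 0.2617.
C = 1 − 0.2617 = 0.7383 bits per channel use.

0.7383 bits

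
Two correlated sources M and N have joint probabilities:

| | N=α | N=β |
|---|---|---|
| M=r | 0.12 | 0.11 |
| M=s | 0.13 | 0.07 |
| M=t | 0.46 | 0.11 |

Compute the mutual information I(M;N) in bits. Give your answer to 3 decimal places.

0.049 bits

Marginals: p(M) = (0.2300, 0.2000, 0.5700), p(N) = (0.7100, 0.2900).
I(M;N) = H(M) + H(N) − H(M,N).
H(M) = 1.4143, H(N) = 0.8687, H(M,N) = 2.2342.
I(M;N) = 1.4143 + 0.8687 − 2.2342 = 0.049 bits.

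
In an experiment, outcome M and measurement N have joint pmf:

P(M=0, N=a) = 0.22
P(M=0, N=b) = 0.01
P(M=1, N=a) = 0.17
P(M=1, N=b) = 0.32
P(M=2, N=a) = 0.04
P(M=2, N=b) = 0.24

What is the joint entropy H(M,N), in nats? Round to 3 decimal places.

H(M,N) = −Σ p(x,y)·ln p(x,y) over all 6 cells.
  cell (0,a): −0.22·ln0.22 = 0.3331
  cell (0,b): −0.01·ln0.01 = 0.0461
  cell (1,a): −0.17·ln0.17 = 0.3012
  cell (1,b): −0.32·ln0.32 = 0.3646
  cell (2,a): −0.04·ln0.04 = 0.1288
  cell (2,b): −0.24·ln0.24 = 0.3425
Sum = 1.516 nats.

1.516 nats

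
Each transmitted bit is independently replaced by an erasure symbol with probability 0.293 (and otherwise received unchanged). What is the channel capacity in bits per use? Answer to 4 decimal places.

Binary erasure channel: capacity C = 1 − ε.
C = 1 − 0.293 = 0.7070 bits per channel use.

0.7070 bits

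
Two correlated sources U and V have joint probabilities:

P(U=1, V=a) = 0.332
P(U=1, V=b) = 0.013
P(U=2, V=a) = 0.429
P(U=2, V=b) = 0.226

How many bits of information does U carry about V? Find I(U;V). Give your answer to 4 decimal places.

0.1046 bits

Marginals: p(U) = (0.3450, 0.6550), p(V) = (0.7610, 0.2390).
I(U;V) = H(U) + H(V) − H(U,V).
H(U) = 0.9295, H(V) = 0.7934, H(U,V) = 1.6183.
I(U;V) = 0.9295 + 0.7934 − 1.6183 = 0.1046 bits.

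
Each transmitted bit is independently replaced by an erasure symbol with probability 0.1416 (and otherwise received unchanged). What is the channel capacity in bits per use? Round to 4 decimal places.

0.8584 bits

Binary erasure channel: capacity C = 1 − ε.
C = 1 − 0.1416 = 0.8584 bits per channel use.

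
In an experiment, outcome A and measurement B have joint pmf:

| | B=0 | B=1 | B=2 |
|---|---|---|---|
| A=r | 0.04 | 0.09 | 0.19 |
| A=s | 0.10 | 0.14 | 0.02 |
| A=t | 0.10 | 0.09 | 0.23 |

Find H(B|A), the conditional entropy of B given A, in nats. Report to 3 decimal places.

0.951 nats

Chain rule: H(B|A) = H(A,B) − H(A).
Marginals: p(A) = (0.3200, 0.2600, 0.4200), p(B) = (0.2400, 0.3200, 0.4400).
H(A,B) = 2.0298 nats; H(A) = 1.0792 nats.
H(B|A) = 2.0298 − 1.0792 = 0.951 nats.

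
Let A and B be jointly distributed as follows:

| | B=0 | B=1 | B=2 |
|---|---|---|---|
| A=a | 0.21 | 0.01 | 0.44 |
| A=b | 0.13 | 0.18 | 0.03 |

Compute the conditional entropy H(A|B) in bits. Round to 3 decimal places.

0.544 bits

Chain rule: H(A|B) = H(A,B) − H(B).
Marginals: p(A) = (0.6600, 0.3400), p(B) = (0.3400, 0.1900, 0.4700).
H(A,B) = 2.0401 bits; H(B) = 1.4964 bits.
H(A|B) = 2.0401 − 1.4964 = 0.544 bits.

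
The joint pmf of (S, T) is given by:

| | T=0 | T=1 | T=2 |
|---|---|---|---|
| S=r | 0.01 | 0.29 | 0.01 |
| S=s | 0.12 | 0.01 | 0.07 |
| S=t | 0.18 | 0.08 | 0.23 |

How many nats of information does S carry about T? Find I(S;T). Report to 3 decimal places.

0.342 nats

Marginals: p(S) = (0.3100, 0.2000, 0.4900), p(T) = (0.3100, 0.3800, 0.3100).
I(S;T) = H(S) + H(T) − H(S,T).
H(S) = 1.0345, H(T) = 1.0938, H(S,T) = 1.7865.
I(S;T) = 1.0345 + 1.0938 − 1.7865 = 0.342 nats.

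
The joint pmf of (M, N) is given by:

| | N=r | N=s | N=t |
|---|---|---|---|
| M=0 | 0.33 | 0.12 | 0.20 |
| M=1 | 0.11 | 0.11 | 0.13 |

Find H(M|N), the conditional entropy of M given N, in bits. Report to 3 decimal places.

0.906 bits

Marginals: p(M) = (0.6500, 0.3500), p(N) = (0.4400, 0.2300, 0.3300).
H(M|N) = Σ p(N) · H(M|N=·).
  N=r: p=0.4400, H(M|N=r) = 0.8113
  N=s: p=0.2300, H(M|N=s) = 0.9986
  N=t: p=0.3300, H(M|N=t) = 0.9673
Weighted sum = 0.906 bits.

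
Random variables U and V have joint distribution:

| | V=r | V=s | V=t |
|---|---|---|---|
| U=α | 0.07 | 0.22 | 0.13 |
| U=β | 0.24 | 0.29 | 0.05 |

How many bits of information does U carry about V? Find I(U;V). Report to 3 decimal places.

Marginals: p(U) = (0.4200, 0.5800), p(V) = (0.3100, 0.5100, 0.1800).
I(U;V) = Σ p(x,y)·log₂[p(x,y)/(p(x)p(y))].
  (α,r): 0.07·log₂(0.5376) = -0.0627
  (α,s): 0.22·log₂(1.0271) = 0.0085
  (α,t): 0.13·log₂(1.7196) = 0.1017
  (β,r): 0.24·log₂(1.3348) = 0.1000
  (β,s): 0.29·log₂(0.9804) = -0.0083
  (β,t): 0.05·log₂(0.4789) = -0.0531
Sum = 0.086 bits.

0.086 bits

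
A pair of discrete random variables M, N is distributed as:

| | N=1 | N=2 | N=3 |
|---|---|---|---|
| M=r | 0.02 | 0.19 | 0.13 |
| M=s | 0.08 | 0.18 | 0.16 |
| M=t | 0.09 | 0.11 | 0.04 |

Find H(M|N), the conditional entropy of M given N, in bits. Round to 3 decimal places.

1.468 bits

Marginals: p(M) = (0.3400, 0.4200, 0.2400), p(N) = (0.1900, 0.4800, 0.3300).
H(M|N) = Σ p(N) · H(M|N=·).
  N=1: p=0.1900, H(M|N=1) = 1.3780
  N=2: p=0.4800, H(M|N=2) = 1.5470
  N=3: p=0.3300, H(M|N=3) = 1.4048
Weighted sum = 1.468 bits.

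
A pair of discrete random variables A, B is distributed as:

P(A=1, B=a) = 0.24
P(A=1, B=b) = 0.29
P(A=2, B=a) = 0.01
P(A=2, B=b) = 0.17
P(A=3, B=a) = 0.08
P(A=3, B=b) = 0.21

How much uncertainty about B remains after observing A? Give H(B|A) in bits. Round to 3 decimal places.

Chain rule: H(B|A) = H(A,B) − H(A).
Marginals: p(A) = (0.5300, 0.1800, 0.2900), p(B) = (0.3300, 0.6700).
H(A,B) = 2.2774 bits; H(A) = 1.4487 bits.
H(B|A) = 2.2774 − 1.4487 = 0.829 bits.

0.829 bits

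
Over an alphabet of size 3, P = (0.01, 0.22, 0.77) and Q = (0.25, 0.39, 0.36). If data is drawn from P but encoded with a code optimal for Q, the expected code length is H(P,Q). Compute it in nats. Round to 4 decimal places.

1.0077 nats

H(P,Q) = −Σ p·ln q.
  −0.01·ln(0.25) = 0.01386
  −0.22·ln(0.39) = 0.20715
  −0.77·ln(0.36) = 0.78667
H(P,Q) = 1.0077 nats.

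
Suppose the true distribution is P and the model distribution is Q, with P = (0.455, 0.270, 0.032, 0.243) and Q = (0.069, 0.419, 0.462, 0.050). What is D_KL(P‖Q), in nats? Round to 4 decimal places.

D(P‖Q) = Σ p·ln(p/q).
  0.455·ln(0.455/0.069) = 0.85822
  0.270·ln(0.270/0.419) = -0.11865
  0.032·ln(0.032/0.462) = -0.08543
  0.243·ln(0.243/0.050) = 0.38419
D(P‖Q) = 1.0383 nats.

1.0383 nats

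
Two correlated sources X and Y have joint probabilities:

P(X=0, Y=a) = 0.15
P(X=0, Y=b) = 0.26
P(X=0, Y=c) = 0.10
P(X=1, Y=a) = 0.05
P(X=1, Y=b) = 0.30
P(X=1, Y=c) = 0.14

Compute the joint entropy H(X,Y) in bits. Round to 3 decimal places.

2.382 bits

H(X,Y) = −Σ p(x,y)·log₂ p(x,y) over all 6 cells.
  cell (0,a): −0.15·log₂0.15 = 0.4105
  cell (0,b): −0.26·log₂0.26 = 0.5053
  cell (0,c): −0.10·log₂0.10 = 0.3322
  cell (1,a): −0.05·log₂0.05 = 0.2161
  cell (1,b): −0.30·log₂0.30 = 0.5211
  cell (1,c): −0.14·log₂0.14 = 0.3971
Sum = 2.382 bits.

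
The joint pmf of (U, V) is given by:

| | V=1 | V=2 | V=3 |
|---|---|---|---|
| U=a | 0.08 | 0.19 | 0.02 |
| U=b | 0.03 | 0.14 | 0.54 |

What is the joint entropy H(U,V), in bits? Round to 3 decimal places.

1.889 bits

H(U,V) = −Σ p(x,y)·log₂ p(x,y) over all 6 cells.
  cell (a,1): −0.08·log₂0.08 = 0.2915
  cell (a,2): −0.19·log₂0.19 = 0.4552
  cell (a,3): −0.02·log₂0.02 = 0.1129
  cell (b,1): −0.03·log₂0.03 = 0.1518
  cell (b,2): −0.14·log₂0.14 = 0.3971
  cell (b,3): −0.54·log₂0.54 = 0.4800
Sum = 1.889 bits.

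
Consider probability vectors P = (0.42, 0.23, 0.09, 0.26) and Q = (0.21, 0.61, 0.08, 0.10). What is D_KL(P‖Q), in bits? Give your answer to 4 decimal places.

D(P‖Q) = Σ p·log₂(p/q).
  0.42·log₂(0.42/0.21) = 0.42000
  0.23·log₂(0.23/0.61) = -0.32365
  0.09·log₂(0.09/0.08) = 0.01529
  0.26·log₂(0.26/0.10) = 0.35841
D(P‖Q) = 0.4701 bits.

0.4701 bits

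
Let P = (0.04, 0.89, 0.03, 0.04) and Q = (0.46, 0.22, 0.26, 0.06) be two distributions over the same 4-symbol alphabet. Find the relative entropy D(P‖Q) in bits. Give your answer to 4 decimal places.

D(P‖Q) = Σ p·log₂(p/q).
  0.04·log₂(0.04/0.46) = -0.14094
  0.89·log₂(0.89/0.22) = 1.79451
  0.03·log₂(0.03/0.26) = -0.09346
  0.04·log₂(0.04/0.06) = -0.02340
D(P‖Q) = 1.5367 bits.

1.5367 bits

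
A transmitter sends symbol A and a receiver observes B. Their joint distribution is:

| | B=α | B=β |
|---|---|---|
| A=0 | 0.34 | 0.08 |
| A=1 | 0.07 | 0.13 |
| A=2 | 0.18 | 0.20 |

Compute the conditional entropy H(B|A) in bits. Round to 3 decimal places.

0.861 bits

Marginals: p(A) = (0.4200, 0.2000, 0.3800), p(B) = (0.5900, 0.4100).
H(B|A) = Σ p(A) · H(B|A=·).
  A=0: p=0.4200, H(B|A=0) = 0.7025
  A=1: p=0.2000, H(B|A=1) = 0.9341
  A=2: p=0.3800, H(B|A=2) = 0.9980
Weighted sum = 0.861 bits.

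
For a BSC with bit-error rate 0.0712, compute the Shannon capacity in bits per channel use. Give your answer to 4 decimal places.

0.6296 bits

Binary symmetric channel: C = 1 − h₂(ε) where h₂ is the binary entropy function.
h₂(0.0712) = −0.0712·log₂0.0712 − 0.9288·log₂0.9288 = 0.3704.
C = 1 − 0.3704 = 0.6296 bits per channel use.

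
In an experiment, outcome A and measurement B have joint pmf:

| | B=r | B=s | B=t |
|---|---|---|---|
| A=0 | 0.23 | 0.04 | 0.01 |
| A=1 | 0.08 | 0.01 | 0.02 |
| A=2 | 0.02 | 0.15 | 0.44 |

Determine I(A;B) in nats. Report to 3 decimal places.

0.380 nats

Marginals: p(A) = (0.2800, 0.1100, 0.6100), p(B) = (0.3300, 0.2000, 0.4700).
I(A;B) = Σ p(x,y)·ln[p(x,y)/(p(x)p(y))].
  (0,r): 0.23·ln(2.4892) = 0.2097
  (0,s): 0.04·ln(0.7143) = -0.0135
  (0,t): 0.01·ln(0.0760) = -0.0258
  (1,r): 0.08·ln(2.2039) = 0.0632
  (1,s): 0.01·ln(0.4545) = -0.0079
  (1,t): 0.02·ln(0.3868) = -0.0190
  (2,r): 0.02·ln(0.0994) = -0.0462
  (2,s): 0.15·ln(1.2295) = 0.0310
  (2,t): 0.44·ln(1.5347) = 0.1885
Sum = 0.380 nats.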